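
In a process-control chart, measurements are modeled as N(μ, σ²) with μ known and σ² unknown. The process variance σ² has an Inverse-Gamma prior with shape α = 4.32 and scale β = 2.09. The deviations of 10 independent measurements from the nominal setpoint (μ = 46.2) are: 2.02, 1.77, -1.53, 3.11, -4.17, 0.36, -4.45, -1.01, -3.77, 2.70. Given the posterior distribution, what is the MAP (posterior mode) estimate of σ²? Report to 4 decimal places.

With known mean μ and an Inverse-Gamma(α, β) prior on σ², the Normal likelihood is conjugate: posterior is Inv-Gamma(α + n/2, β + Σ(xᵢ−μ)²/2).
Σ(xᵢ−μ)² = (2.02)² + (1.77)² + (-1.53)² + (3.11)² + (-4.17)² + (0.36)² + (-4.45)² + (-1.01)² + (-3.77)² + (2.70)² = 79.0703.
Posterior: Inv-Gamma(4.32 + 10/2, 2.09 + 79.0703/2) = Inv-Gamma(9.32, 41.62515).
Mode = β/(α+1) = 41.62515/10.32 = 4.0334.

4.0334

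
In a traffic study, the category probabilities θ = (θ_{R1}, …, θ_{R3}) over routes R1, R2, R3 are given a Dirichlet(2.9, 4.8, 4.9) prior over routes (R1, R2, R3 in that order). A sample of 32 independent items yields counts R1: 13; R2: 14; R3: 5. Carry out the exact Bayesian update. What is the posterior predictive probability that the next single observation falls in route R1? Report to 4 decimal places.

The Dirichlet prior is conjugate to the Multinomial likelihood: each posterior αⱼ = prior αⱼ + observed count nⱼ.
Posterior concentration: (15.9, 18.8, 9.9), total = 44.6.
P(next = R1 | data) = α_{R1}/Σα = 0.3565.

0.3565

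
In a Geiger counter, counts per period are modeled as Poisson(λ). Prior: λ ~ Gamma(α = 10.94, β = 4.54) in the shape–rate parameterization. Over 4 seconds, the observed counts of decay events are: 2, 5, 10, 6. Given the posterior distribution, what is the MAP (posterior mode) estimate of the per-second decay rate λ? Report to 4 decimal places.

With a Gamma(shape α, rate β) prior, the Poisson likelihood is conjugate: the posterior is Gamma(α + ΣXᵢ, β + n).
Sum of counts S = 23 over n = 4 seconds.
Posterior: Gamma(α+S, β+n) = Gamma(10.94+23, 4.54+4) = Gamma(33.94, 8.54).
Mode of Gamma(α,β) for α≥1 is (α−1)/β = 32.94/8.54 = 3.8571.

3.8571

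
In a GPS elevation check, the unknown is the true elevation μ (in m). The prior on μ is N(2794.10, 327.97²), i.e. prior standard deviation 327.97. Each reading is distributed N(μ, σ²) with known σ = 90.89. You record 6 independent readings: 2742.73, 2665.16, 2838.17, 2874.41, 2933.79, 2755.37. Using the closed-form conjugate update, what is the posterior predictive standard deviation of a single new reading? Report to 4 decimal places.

For Normal data with known variance σ², a Normal(μ₀, σ₀²) prior on μ is conjugate. Posterior precision = 1/σ₀² + n/σ²; posterior mean is the precision-weighted average of μ₀ and x̄.
σ₀² = 327.97² = 107564.3209, σ² = 90.89² = 8260.9921; σ² + n·σ₀² = 8260.9921 + 6·107564.3209 = 653646.9175.
Posterior precision = 1/σ₀² + n/σ² = 1/107564.3209 + 6/8260.9921 = (σ² + n·σ₀²)/(σ₀²σ²) = 653646.9175/(107564.3209·8260.9921); posterior variance σₙ² = σ₀²σ²/(σ² + n·σ₀²) = 107564.3209·8260.9921/653646.9175 = 1359.431187.
Predictive variance for one new observation = σₙ² + σ² = 107564.3209·8260.9921/653646.9175 + 8260.9921 = σ²·(σ₀² + 653646.9175)/653646.9175 = 8260.9921·761211.2384/653646.9175 = 9620.423287; SD = √(8260.9921·761211.2384/653646.9175) = 98.0838.

98.0838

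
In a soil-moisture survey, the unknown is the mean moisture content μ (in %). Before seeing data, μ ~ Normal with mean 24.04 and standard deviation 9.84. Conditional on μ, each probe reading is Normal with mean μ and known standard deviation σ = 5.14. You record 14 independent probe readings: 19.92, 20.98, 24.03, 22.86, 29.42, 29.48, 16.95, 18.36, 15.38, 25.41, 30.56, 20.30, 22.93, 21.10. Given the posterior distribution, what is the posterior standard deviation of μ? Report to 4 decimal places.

For Normal data with known variance σ², a Normal(μ₀, σ₀²) prior on μ is conjugate. Posterior precision = 1/σ₀² + n/σ²; posterior mean is the precision-weighted average of μ₀ and x̄.
σ₀² = 9.84² = 96.8256, σ² = 5.14² = 26.4196; σ² + n·σ₀² = 26.4196 + 14·96.8256 = 1381.978.
Posterior precision = 1/σ₀² + n/σ² = 1/96.8256 + 14/26.4196 = (σ² + n·σ₀²)/(σ₀²σ²) = 1381.978/(96.8256·26.4196); posterior variance σₙ² = σ₀²σ²/(σ² + n·σ₀²) = 96.8256·26.4196/1381.978 = 1.851038.
Posterior SD = √σₙ² = √(96.8256·26.4196/1381.978) = 1.3605.

1.3605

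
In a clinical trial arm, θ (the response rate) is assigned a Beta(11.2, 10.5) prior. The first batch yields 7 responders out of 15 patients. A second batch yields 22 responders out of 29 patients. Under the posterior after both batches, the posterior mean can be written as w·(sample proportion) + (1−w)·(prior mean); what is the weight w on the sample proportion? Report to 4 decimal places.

The Beta prior is conjugate to a Binomial/Bernoulli likelihood; the update adds successes to α and failures to β.
Total number of patients: n = 15 + 29 = 44.
Posterior mean = (α₀+k)/(α₀+β₀+n) = [n/(α₀+β₀+n)]·(k/n) + [(α₀+β₀)/(α₀+β₀+n)]·α₀/(α₀+β₀), so only n and the prior enter the weight.
The weight on the data is w = n/(α₀+β₀+n) = 44/(11.2+10.5+44) = 44/65.7 = 0.6697.

0.6697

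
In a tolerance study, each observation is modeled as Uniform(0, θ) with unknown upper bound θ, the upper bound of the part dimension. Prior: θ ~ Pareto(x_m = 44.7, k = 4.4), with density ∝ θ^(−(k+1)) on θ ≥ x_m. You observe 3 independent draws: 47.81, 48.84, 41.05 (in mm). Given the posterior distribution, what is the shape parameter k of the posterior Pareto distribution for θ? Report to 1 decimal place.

7.4

A Pareto(scale x_m, shape k) prior on the upper bound θ of Uniform(0, θ) is conjugate: posterior is Pareto(max(x_m, max xᵢ), k + n).
Sample maximum = 48.84; prior scale x_m = 44.7 → posterior scale = max = 48.84.
Posterior shape = 4.4 + 3 = 7.4.
Posterior shape k = 7.4.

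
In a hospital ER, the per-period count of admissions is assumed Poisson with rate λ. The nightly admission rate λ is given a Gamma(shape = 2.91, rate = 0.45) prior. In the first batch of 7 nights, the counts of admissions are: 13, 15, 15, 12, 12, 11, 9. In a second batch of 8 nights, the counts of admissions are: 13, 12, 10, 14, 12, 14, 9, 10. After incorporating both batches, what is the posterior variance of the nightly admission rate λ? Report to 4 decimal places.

With a Gamma(shape α, rate β) prior, the Poisson likelihood is conjugate: the posterior is Gamma(α + ΣXᵢ, β + n).
Batch 1: sum of counts S = 87 over n = 7 nights.
After batch 1: Gamma(α+S, β+n) = Gamma(2.91+87, 0.45+7) = Gamma(89.91, 7.45).
Batch 2: sum of counts S = 94 over n = 8 nights.
After batch 2: Gamma(α+S, β+n) = Gamma(89.91+94, 7.45+8) = Gamma(183.91, 15.45).
Var = α/β² = 183.91/15.45² = 0.7705.

0.7705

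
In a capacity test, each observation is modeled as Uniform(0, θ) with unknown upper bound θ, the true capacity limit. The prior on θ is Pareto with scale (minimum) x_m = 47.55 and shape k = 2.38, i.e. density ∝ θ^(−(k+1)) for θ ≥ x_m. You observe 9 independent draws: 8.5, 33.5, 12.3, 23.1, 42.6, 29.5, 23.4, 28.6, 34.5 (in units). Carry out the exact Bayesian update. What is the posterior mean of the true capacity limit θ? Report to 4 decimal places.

52.1309

A Pareto(scale x_m, shape k) prior on the upper bound θ of Uniform(0, θ) is conjugate: posterior is Pareto(max(x_m, max xᵢ), k + n).
Sample maximum = 42.6; prior scale x_m = 47.55 → posterior scale = max = 47.55.
Posterior shape = 2.38 + 9 = 11.38.
E[θ|data] = k·x_m/(k−1) = 11.38·47.55/10.38 = 52.1309.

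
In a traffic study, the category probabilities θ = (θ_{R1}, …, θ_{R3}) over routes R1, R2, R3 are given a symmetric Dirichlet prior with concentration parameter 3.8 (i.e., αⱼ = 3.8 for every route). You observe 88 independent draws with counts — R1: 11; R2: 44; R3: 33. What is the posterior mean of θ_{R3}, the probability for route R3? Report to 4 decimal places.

The Dirichlet prior is conjugate to the Multinomial likelihood: each posterior αⱼ = prior αⱼ + observed count nⱼ.
Posterior concentration: (14.8, 47.8, 36.8), total = 99.4.
E[θ_{R3}|data] = α_{R3}/Σα = 36.8/99.4 = 0.3702.

0.3702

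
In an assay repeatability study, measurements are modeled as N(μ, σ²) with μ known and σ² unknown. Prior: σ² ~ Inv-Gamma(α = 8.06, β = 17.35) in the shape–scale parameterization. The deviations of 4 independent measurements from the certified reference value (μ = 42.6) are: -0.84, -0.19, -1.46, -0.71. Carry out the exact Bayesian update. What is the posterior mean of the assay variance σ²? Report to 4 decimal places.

With known mean μ and an Inverse-Gamma(α, β) prior on σ², the Normal likelihood is conjugate: posterior is Inv-Gamma(α + n/2, β + Σ(xᵢ−μ)²/2).
Σ(xᵢ−μ)² = (-0.84)² + (-0.19)² + (-1.46)² + (-0.71)² = 3.3774.
Posterior: Inv-Gamma(8.06 + 4/2, 17.35 + 3.3774/2) = Inv-Gamma(10.06, 19.03870).
E[σ²|data] = β/(α−1) = 19.03870/9.06 = 2.1014.

2.1014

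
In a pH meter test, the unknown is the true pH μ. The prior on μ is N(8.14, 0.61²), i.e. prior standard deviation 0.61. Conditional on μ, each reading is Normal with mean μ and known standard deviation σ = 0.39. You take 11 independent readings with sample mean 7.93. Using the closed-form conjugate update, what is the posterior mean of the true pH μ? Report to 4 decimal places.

7.9375

For Normal data with known variance σ², a Normal(μ₀, σ₀²) prior on μ is conjugate. Posterior precision = 1/σ₀² + n/σ²; posterior mean is the precision-weighted average of μ₀ and x̄.
n·x̄ = 11·7.93 = 87.23.
σ₀² = 0.61² = 0.3721, σ² = 0.39² = 0.1521; σ² + n·σ₀² = 0.1521 + 11·0.3721 = 4.2452.
Posterior mean = (μ₀/σ₀² + n·x̄/σ²)/(1/σ₀² + n/σ²) = (σ²·μ₀ + σ₀²·n·x̄)/(σ² + n·σ₀²) = (0.1521·8.14 + 0.3721·87.23)/4.2452 = 33.696377/4.2452 = 7.9375.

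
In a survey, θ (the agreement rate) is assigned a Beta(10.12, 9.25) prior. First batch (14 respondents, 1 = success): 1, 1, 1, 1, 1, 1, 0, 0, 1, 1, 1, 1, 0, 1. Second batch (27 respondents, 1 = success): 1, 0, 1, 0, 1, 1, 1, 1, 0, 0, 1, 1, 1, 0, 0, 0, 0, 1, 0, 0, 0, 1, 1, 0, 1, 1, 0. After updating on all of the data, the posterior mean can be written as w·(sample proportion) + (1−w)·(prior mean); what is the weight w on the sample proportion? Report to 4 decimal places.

0.6791

The Beta prior is conjugate to a Binomial/Bernoulli likelihood; the update adds successes to α and failures to β.
Total number of respondents: n = 14 + 27 = 41.
Posterior mean = (α₀+k)/(α₀+β₀+n) = [n/(α₀+β₀+n)]·(k/n) + [(α₀+β₀)/(α₀+β₀+n)]·α₀/(α₀+β₀), so only n and the prior enter the weight.
The weight on the data is w = n/(α₀+β₀+n) = 41/(10.12+9.25+41) = 41/60.37 = 0.6791.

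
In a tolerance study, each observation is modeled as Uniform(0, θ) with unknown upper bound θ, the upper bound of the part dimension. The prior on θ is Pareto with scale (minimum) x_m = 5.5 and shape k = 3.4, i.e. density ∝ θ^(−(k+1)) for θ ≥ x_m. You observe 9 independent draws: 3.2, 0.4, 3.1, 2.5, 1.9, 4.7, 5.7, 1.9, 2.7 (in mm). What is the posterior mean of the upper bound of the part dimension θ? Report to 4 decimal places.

A Pareto(scale x_m, shape k) prior on the upper bound θ of Uniform(0, θ) is conjugate: posterior is Pareto(max(x_m, max xᵢ), k + n).
Sample maximum = 5.7; prior scale x_m = 5.5 → posterior scale = max = 5.7.
Posterior shape = 3.4 + 9 = 12.4.
E[θ|data] = k·x_m/(k−1) = 12.4·5.7/11.4 = 6.2000.

6.2000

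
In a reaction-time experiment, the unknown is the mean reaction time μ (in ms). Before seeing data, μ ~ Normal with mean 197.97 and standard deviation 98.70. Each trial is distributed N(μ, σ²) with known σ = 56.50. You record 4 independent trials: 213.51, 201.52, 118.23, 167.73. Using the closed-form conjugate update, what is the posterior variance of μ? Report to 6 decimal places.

For Normal data with known variance σ², a Normal(μ₀, σ₀²) prior on μ is conjugate. Posterior precision = 1/σ₀² + n/σ²; posterior mean is the precision-weighted average of μ₀ and x̄.
σ₀² = 98.70² = 9741.69, σ² = 56.50² = 3192.25; σ² + n·σ₀² = 3192.25 + 4·9741.69 = 42159.01.
Posterior precision = 1/σ₀² + n/σ² = 1/9741.69 + 4/3192.25 = (σ² + n·σ₀²)/(σ₀²σ²) = 42159.01/(9741.69·3192.25); posterior variance σₙ² = σ₀²σ²/(σ² + n·σ₀²) = 9741.69·3192.25/42159.01 = 737.633780.

737.633780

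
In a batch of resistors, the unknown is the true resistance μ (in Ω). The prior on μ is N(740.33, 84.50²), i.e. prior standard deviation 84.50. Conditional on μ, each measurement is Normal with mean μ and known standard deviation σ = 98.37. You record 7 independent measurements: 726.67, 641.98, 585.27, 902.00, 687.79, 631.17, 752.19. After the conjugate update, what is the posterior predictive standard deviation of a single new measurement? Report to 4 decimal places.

104.0904

For Normal data with known variance σ², a Normal(μ₀, σ₀²) prior on μ is conjugate. Posterior precision = 1/σ₀² + n/σ²; posterior mean is the precision-weighted average of μ₀ and x̄.
σ₀² = 84.50² = 7140.25, σ² = 98.37² = 9676.6569; σ² + n·σ₀² = 9676.6569 + 7·7140.25 = 59658.4069.
Posterior precision = 1/σ₀² + n/σ² = 1/7140.25 + 7/9676.6569 = (σ² + n·σ₀²)/(σ₀²σ²) = 59658.4069/(7140.25·9676.6569); posterior variance σₙ² = σ₀²σ²/(σ² + n·σ₀²) = 7140.25·9676.6569/59658.4069 = 1158.156126.
Predictive variance for one new observation = σₙ² + σ² = 7140.25·9676.6569/59658.4069 + 9676.6569 = σ²·(σ₀² + 59658.4069)/59658.4069 = 9676.6569·66798.6569/59658.4069 = 10834.813026; SD = √(9676.6569·66798.6569/59658.4069) = 104.0904.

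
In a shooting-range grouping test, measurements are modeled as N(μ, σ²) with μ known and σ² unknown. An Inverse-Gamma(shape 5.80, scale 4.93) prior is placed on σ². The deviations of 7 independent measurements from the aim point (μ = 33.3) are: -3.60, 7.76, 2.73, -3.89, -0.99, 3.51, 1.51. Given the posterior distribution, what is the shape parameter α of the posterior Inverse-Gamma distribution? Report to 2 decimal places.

With known mean μ and an Inverse-Gamma(α, β) prior on σ², the Normal likelihood is conjugate: posterior is Inv-Gamma(α + n/2, β + Σ(xᵢ−μ)²/2).
Σ(xᵢ−μ)² = (-3.60)² + (7.76)² + (2.73)² + (-3.89)² + (-0.99)² + (3.51)² + (1.51)² = 111.3429.
Posterior: Inv-Gamma(5.80 + 7/2, 4.93 + 111.3429/2) = Inv-Gamma(9.30, 60.60145).
Posterior α = 9.30.

9.30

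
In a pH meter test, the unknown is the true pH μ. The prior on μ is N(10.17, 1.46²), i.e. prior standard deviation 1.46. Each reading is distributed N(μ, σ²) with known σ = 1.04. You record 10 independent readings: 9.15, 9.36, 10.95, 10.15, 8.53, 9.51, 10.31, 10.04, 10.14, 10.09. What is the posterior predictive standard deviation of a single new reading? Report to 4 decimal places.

For Normal data with known variance σ², a Normal(μ₀, σ₀²) prior on μ is conjugate. Posterior precision = 1/σ₀² + n/σ²; posterior mean is the precision-weighted average of μ₀ and x̄.
σ₀² = 1.46² = 2.1316, σ² = 1.04² = 1.0816; σ² + n·σ₀² = 1.0816 + 10·2.1316 = 22.3976.
Posterior precision = 1/σ₀² + n/σ² = 1/2.1316 + 10/1.0816 = (σ² + n·σ₀²)/(σ₀²σ²) = 22.3976/(2.1316·1.0816); posterior variance σₙ² = σ₀²σ²/(σ² + n·σ₀²) = 2.1316·1.0816/22.3976 = 0.102937.
Predictive variance for one new observation = σₙ² + σ² = 2.1316·1.0816/22.3976 + 1.0816 = σ²·(σ₀² + 22.3976)/22.3976 = 1.0816·24.5292/22.3976 = 1.184537; SD = √(1.0816·24.5292/22.3976) = 1.0884.

1.0884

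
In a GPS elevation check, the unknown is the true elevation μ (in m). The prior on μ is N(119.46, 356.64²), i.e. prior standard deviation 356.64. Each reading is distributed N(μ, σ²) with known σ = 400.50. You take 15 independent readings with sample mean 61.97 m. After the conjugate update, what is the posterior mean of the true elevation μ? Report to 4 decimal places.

66.4285

For Normal data with known variance σ², a Normal(μ₀, σ₀²) prior on μ is conjugate. Posterior precision = 1/σ₀² + n/σ²; posterior mean is the precision-weighted average of μ₀ and x̄.
n·x̄ = 15·61.97 = 929.55.
σ₀² = 356.64² = 127192.0896, σ² = 400.50² = 160400.25; σ² + n·σ₀² = 160400.25 + 15·127192.0896 = 2068281.594.
Posterior mean = (μ₀/σ₀² + n·x̄/σ²)/(1/σ₀² + n/σ²) = (σ²·μ₀ + σ₀²·n·x̄)/(σ² + n·σ₀²) = (160400.25·119.46 + 127192.0896·929.55)/2068281.594 = 137392820.75268/2068281.594 = 66.4285.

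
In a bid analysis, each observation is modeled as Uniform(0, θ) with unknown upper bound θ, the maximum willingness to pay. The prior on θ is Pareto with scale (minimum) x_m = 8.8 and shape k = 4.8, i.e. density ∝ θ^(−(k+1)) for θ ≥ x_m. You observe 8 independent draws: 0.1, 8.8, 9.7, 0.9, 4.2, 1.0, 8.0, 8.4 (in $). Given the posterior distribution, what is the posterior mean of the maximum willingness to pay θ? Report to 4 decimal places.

10.5220

A Pareto(scale x_m, shape k) prior on the upper bound θ of Uniform(0, θ) is conjugate: posterior is Pareto(max(x_m, max xᵢ), k + n).
Sample maximum = 9.7; prior scale x_m = 8.8 → posterior scale = max = 9.7.
Posterior shape = 4.8 + 8 = 12.8.
E[θ|data] = k·x_m/(k−1) = 12.8·9.7/11.8 = 10.5220.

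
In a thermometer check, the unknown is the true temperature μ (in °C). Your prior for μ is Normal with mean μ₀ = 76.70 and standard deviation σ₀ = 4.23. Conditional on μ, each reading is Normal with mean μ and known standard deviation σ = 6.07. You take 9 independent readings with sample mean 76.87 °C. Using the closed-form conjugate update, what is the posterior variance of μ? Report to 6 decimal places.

3.331609

For Normal data with known variance σ², a Normal(μ₀, σ₀²) prior on μ is conjugate. Posterior precision = 1/σ₀² + n/σ²; posterior mean is the precision-weighted average of μ₀ and x̄.
σ₀² = 4.23² = 17.8929, σ² = 6.07² = 36.8449; σ² + n·σ₀² = 36.8449 + 9·17.8929 = 197.881.
Posterior precision = 1/σ₀² + n/σ² = 1/17.8929 + 9/36.8449 = (σ² + n·σ₀²)/(σ₀²σ²) = 197.881/(17.8929·36.8449); posterior variance σₙ² = σ₀²σ²/(σ² + n·σ₀²) = 17.8929·36.8449/197.881 = 3.331609.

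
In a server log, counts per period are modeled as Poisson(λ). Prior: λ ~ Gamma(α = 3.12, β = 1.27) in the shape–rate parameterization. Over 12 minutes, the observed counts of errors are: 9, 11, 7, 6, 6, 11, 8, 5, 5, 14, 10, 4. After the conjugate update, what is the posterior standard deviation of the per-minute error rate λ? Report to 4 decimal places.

With a Gamma(shape α, rate β) prior, the Poisson likelihood is conjugate: the posterior is Gamma(α + ΣXᵢ, β + n).
Sum of counts S = 96 over n = 12 minutes.
Posterior: Gamma(α+S, β+n) = Gamma(3.12+96, 1.27+12) = Gamma(99.12, 13.27).
SD = √α/β = √99.12/13.27 = 0.7503.

0.7503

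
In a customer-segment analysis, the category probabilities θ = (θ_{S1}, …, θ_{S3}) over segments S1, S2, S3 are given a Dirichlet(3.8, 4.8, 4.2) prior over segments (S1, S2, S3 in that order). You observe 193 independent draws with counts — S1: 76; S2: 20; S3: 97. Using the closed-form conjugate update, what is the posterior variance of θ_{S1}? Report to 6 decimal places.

0.001148

The Dirichlet prior is conjugate to the Multinomial likelihood: each posterior αⱼ = prior αⱼ + observed count nⱼ.
Posterior concentration: (79.8, 24.8, 101.2), total = 205.8.
Var[θ_j] = α_j(Σα−α_j)/((Σα)²(Σα+1)) = 79.8·126.0/(205.8²·206.8) = 0.001148.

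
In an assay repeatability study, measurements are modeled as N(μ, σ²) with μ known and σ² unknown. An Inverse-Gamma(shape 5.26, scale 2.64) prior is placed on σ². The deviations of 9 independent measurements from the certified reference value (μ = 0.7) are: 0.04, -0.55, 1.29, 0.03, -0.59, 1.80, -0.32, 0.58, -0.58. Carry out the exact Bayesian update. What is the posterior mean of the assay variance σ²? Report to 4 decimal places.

0.6628

With known mean μ and an Inverse-Gamma(α, β) prior on σ², the Normal likelihood is conjugate: posterior is Inv-Gamma(α + n/2, β + Σ(xᵢ−μ)²/2).
Σ(xᵢ−μ)² = (0.04)² + (-0.55)² + (1.29)² + (0.03)² + (-0.59)² + (1.80)² + (-0.32)² + (0.58)² + (-0.58)² = 6.3324.
Posterior: Inv-Gamma(5.26 + 9/2, 2.64 + 6.3324/2) = Inv-Gamma(9.76, 5.80620).
E[σ²|data] = β/(α−1) = 5.80620/8.76 = 0.6628.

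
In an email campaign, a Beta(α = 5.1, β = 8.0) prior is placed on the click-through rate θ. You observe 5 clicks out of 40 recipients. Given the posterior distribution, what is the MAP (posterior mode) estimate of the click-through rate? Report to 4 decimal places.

The Beta prior is conjugate to a Binomial/Bernoulli likelihood; the update adds successes to α and failures to β.
Posterior: Beta(α+k, β+n−k) = Beta(5.1+5, 8.0+35) = Beta(10.1, 43.0).
Mode of Beta(a,b) for a,b>1 is (a−1)/(a+b−2) = 9.1/51.1 = 0.1781.

0.1781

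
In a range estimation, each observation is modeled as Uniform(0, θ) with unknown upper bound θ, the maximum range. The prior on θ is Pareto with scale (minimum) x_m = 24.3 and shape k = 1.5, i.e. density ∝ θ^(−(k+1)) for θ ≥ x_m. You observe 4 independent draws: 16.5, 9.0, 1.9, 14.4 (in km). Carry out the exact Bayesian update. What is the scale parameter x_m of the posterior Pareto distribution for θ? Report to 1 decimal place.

24.3

A Pareto(scale x_m, shape k) prior on the upper bound θ of Uniform(0, θ) is conjugate: posterior is Pareto(max(x_m, max xᵢ), k + n).
Sample maximum = 16.5; prior scale x_m = 24.3 → posterior scale = max = 24.3.
Posterior shape = 1.5 + 4 = 5.5.
Posterior scale x_m = 24.3.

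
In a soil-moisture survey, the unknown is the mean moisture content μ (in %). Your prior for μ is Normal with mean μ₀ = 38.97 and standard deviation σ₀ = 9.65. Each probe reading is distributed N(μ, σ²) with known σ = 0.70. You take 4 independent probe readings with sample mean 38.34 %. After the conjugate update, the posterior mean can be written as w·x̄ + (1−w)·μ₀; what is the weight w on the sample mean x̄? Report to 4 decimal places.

For Normal data with known variance σ², a Normal(μ₀, σ₀²) prior on μ is conjugate. Posterior precision = 1/σ₀² + n/σ²; posterior mean is the precision-weighted average of μ₀ and x̄.
σ₀² = 9.65² = 93.1225, σ² = 0.70² = 0.49. Prior precision 1/σ₀² = 1/93.1225; data precision n/σ² = 4/0.49.
w = (n/σ²)/(1/σ₀² + n/σ²) = n·σ₀²/(σ² + n·σ₀²) = 4·93.1225/(0.49 + 4·93.1225) = 372.49/372.98 = 0.9987.

0.9987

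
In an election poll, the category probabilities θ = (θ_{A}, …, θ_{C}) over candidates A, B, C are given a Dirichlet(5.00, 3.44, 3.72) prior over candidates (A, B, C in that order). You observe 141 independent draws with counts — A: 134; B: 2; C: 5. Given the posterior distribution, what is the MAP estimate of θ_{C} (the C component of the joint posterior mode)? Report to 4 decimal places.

0.0514

The Dirichlet prior is conjugate to the Multinomial likelihood: each posterior αⱼ = prior αⱼ + observed count nⱼ.
Posterior concentration: (139.00, 5.44, 8.72), total = 153.16.
Joint mode component: (α_{C}−1)/(Σα−K) = 7.72/150.16 = 0.0514.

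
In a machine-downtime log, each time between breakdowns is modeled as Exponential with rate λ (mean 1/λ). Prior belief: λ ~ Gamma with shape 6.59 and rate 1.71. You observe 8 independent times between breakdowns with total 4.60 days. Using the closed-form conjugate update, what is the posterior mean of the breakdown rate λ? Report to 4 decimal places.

2.3122

With a Gamma(shape α, rate β) prior on the exponential rate λ, the posterior after n observations with total T = Σxᵢ is Gamma(α+n, β+T).
Posterior: Gamma(6.59+8, 1.71+4.60) = Gamma(14.59, 6.31).
Posterior mean of λ = α/β = 14.59/6.31 = 2.3122.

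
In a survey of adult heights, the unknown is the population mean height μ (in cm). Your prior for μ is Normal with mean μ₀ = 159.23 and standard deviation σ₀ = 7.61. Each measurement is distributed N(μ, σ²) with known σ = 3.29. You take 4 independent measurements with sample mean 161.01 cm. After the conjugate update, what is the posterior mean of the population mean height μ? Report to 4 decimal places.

For Normal data with known variance σ², a Normal(μ₀, σ₀²) prior on μ is conjugate. Posterior precision = 1/σ₀² + n/σ²; posterior mean is the precision-weighted average of μ₀ and x̄.
n·x̄ = 4·161.01 = 644.04.
σ₀² = 7.61² = 57.9121, σ² = 3.29² = 10.8241; σ² + n·σ₀² = 10.8241 + 4·57.9121 = 242.4725.
Posterior mean = (μ₀/σ₀² + n·x̄/σ²)/(1/σ₀² + n/σ²) = (σ²·μ₀ + σ₀²·n·x̄)/(σ² + n·σ₀²) = (10.8241·159.23 + 57.9121·644.04)/242.4725 = 39021.230327/242.4725 = 160.9305.

160.9305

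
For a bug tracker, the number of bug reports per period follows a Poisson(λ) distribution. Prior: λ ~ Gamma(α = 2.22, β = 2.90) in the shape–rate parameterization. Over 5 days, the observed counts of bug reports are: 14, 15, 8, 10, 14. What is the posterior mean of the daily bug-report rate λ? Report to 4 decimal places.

8.0025

With a Gamma(shape α, rate β) prior, the Poisson likelihood is conjugate: the posterior is Gamma(α + ΣXᵢ, β + n).
Sum of counts S = 61 over n = 5 days.
Posterior: Gamma(α+S, β+n) = Gamma(2.22+61, 2.90+5) = Gamma(63.22, 7.90).
Posterior mean = α/β = 63.22/7.90 = 8.0025.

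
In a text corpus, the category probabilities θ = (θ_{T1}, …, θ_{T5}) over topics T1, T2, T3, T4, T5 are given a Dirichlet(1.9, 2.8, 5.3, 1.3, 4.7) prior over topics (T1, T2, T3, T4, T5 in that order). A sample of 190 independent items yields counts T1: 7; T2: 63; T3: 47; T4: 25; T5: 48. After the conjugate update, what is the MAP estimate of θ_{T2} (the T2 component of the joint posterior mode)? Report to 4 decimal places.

The Dirichlet prior is conjugate to the Multinomial likelihood: each posterior αⱼ = prior αⱼ + observed count nⱼ.
Posterior concentration: (8.9, 65.8, 52.3, 26.3, 52.7), total = 206.0.
Joint mode component: (α_{T2}−1)/(Σα−K) = 64.8/201.0 = 0.3224.

0.3224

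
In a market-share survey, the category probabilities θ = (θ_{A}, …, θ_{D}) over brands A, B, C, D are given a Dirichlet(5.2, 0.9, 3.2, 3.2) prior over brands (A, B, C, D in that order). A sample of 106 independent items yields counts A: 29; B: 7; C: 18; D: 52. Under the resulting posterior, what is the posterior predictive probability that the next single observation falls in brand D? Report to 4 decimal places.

0.4658

The Dirichlet prior is conjugate to the Multinomial likelihood: each posterior αⱼ = prior αⱼ + observed count nⱼ.
Posterior concentration: (34.2, 7.9, 21.2, 55.2), total = 118.5.
P(next = D | data) = α_{D}/Σα = 0.4658.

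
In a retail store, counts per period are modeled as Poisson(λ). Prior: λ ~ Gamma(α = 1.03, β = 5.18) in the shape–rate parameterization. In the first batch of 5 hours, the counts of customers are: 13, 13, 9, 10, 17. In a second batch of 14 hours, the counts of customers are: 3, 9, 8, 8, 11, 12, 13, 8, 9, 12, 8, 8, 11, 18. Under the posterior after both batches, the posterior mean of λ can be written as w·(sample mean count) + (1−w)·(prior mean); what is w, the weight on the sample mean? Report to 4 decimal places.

With a Gamma(shape α, rate β) prior, the Poisson likelihood is conjugate: the posterior is Gamma(α + ΣXᵢ, β + n).
Total number of hours: n = 5 + 14 = 19.
Posterior mean = (α₀+S)/(β₀+n) = [n/(β₀+n)]·(S/n) + [β₀/(β₀+n)]·(α₀/β₀), so only n and β₀ enter the weight.
Weight on data w = n/(β₀+n) = 19/(5.18+19) = 19/24.18 = 0.7858.

0.7858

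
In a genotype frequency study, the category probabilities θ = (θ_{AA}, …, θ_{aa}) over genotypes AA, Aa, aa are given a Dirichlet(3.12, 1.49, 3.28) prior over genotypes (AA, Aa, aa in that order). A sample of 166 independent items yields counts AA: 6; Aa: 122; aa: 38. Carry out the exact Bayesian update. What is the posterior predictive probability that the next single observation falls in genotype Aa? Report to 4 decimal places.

The Dirichlet prior is conjugate to the Multinomial likelihood: each posterior αⱼ = prior αⱼ + observed count nⱼ.
Posterior concentration: (9.12, 123.49, 41.28), total = 173.89.
P(next = Aa | data) = α_{Aa}/Σα = 0.7102.

0.7102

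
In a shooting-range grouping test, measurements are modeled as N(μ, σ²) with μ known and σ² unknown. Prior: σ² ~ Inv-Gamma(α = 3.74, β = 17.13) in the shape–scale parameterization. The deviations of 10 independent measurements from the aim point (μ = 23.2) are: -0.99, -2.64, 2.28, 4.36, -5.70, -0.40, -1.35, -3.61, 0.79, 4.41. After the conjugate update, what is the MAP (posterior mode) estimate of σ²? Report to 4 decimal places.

6.8786

With known mean μ and an Inverse-Gamma(α, β) prior on σ², the Normal likelihood is conjugate: posterior is Inv-Gamma(α + n/2, β + Σ(xᵢ−μ)²/2).
Σ(xᵢ−μ)² = (-0.99)² + (-2.64)² + (2.28)² + (4.36)² + (-5.70)² + (-0.40)² + (-1.35)² + (-3.61)² + (0.79)² + (4.41)² = 99.7345.
Posterior: Inv-Gamma(3.74 + 10/2, 17.13 + 99.7345/2) = Inv-Gamma(8.74, 66.99725).
Mode = β/(α+1) = 66.99725/9.74 = 6.8786.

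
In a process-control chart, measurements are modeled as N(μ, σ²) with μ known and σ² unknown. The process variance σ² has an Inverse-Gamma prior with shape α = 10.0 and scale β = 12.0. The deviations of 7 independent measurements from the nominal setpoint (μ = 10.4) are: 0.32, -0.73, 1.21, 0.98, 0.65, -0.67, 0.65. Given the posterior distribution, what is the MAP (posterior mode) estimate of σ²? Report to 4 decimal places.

With known mean μ and an Inverse-Gamma(α, β) prior on σ², the Normal likelihood is conjugate: posterior is Inv-Gamma(α + n/2, β + Σ(xᵢ−μ)²/2).
Σ(xᵢ−μ)² = (0.32)² + (-0.73)² + (1.21)² + (0.98)² + (0.65)² + (-0.67)² + (0.65)² = 4.3537.
Posterior: Inv-Gamma(10.0 + 7/2, 12.0 + 4.3537/2) = Inv-Gamma(13.50, 14.17685).
Mode = β/(α+1) = 14.17685/14.50 = 0.9777.

0.9777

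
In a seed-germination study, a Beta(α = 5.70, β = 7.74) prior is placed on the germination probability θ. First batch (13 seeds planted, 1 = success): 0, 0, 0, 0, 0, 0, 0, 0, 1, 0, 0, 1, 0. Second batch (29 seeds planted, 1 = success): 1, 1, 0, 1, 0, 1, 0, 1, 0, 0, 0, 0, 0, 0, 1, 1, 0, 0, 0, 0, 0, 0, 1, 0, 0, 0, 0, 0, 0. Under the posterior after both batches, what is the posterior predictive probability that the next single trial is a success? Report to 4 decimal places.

The Beta prior is conjugate to a Binomial/Bernoulli likelihood; the update adds successes to α and failures to β.
After batch 1: Beta(5.70+2, 7.74+11) = Beta(7.70, 18.74).
After batch 2: Beta(7.70+8, 18.74+21) = Beta(15.70, 39.74).
For a single future Bernoulli trial, P(success | data) = α/(α+β) = 0.2832.

0.2832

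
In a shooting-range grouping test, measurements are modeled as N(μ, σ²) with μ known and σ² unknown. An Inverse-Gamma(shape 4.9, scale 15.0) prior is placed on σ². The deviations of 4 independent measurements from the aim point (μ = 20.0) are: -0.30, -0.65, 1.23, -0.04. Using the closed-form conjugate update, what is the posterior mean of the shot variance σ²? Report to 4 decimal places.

2.7142

With known mean μ and an Inverse-Gamma(α, β) prior on σ², the Normal likelihood is conjugate: posterior is Inv-Gamma(α + n/2, β + Σ(xᵢ−μ)²/2).
Σ(xᵢ−μ)² = (-0.30)² + (-0.65)² + (1.23)² + (-0.04)² = 2.0270.
Posterior: Inv-Gamma(4.9 + 4/2, 15.0 + 2.0270/2) = Inv-Gamma(6.90, 16.01350).
E[σ²|data] = β/(α−1) = 16.01350/5.90 = 2.7142.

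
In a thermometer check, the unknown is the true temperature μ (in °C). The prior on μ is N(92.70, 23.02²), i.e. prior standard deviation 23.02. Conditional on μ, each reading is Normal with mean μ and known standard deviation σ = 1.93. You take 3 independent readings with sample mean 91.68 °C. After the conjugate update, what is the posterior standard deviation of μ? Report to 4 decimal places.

For Normal data with known variance σ², a Normal(μ₀, σ₀²) prior on μ is conjugate. Posterior precision = 1/σ₀² + n/σ²; posterior mean is the precision-weighted average of μ₀ and x̄.
σ₀² = 23.02² = 529.9204, σ² = 1.93² = 3.7249; σ² + n·σ₀² = 3.7249 + 3·529.9204 = 1593.4861.
Posterior precision = 1/σ₀² + n/σ² = 1/529.9204 + 3/3.7249 = (σ² + n·σ₀²)/(σ₀²σ²) = 1593.4861/(529.9204·3.7249); posterior variance σₙ² = σ₀²σ²/(σ² + n·σ₀²) = 529.9204·3.7249/1593.4861 = 1.238731.
Posterior SD = √σₙ² = √(529.9204·3.7249/1593.4861) = 1.1130.

1.1130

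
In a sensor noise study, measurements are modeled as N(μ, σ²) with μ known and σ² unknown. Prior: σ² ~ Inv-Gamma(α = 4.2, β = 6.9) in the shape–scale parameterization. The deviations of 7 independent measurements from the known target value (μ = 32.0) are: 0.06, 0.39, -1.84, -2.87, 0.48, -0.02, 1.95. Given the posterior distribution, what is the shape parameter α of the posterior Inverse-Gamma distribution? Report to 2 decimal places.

7.70

With known mean μ and an Inverse-Gamma(α, β) prior on σ², the Normal likelihood is conjugate: posterior is Inv-Gamma(α + n/2, β + Σ(xᵢ−μ)²/2).
Σ(xᵢ−μ)² = (0.06)² + (0.39)² + (-1.84)² + (-2.87)² + (0.48)² + (-0.02)² + (1.95)² = 15.8115.
Posterior: Inv-Gamma(4.2 + 7/2, 6.9 + 15.8115/2) = Inv-Gamma(7.70, 14.80575).
Posterior α = 7.70.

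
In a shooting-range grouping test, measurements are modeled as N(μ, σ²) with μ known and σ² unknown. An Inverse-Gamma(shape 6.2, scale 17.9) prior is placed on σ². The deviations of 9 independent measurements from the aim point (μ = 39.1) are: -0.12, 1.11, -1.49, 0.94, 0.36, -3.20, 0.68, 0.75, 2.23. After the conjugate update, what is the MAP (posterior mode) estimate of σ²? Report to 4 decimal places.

2.4153

With known mean μ and an Inverse-Gamma(α, β) prior on σ², the Normal likelihood is conjugate: posterior is Inv-Gamma(α + n/2, β + Σ(xᵢ−μ)²/2).
Σ(xᵢ−μ)² = (-0.12)² + (1.11)² + (-1.49)² + (0.94)² + (0.36)² + (-3.20)² + (0.68)² + (0.75)² + (2.23)² = 20.7176.
Posterior: Inv-Gamma(6.2 + 9/2, 17.9 + 20.7176/2) = Inv-Gamma(10.70, 28.25880).
Mode = β/(α+1) = 28.25880/11.70 = 2.4153.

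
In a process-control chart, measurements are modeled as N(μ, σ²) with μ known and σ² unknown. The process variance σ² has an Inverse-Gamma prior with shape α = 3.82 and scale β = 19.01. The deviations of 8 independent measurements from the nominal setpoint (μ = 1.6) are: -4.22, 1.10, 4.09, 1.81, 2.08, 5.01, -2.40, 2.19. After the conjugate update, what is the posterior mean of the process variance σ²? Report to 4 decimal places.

With known mean μ and an Inverse-Gamma(α, β) prior on σ², the Normal likelihood is conjugate: posterior is Inv-Gamma(α + n/2, β + Σ(xᵢ−μ)²/2).
Σ(xᵢ−μ)² = (-4.22)² + (1.10)² + (4.09)² + (1.81)² + (2.08)² + (5.01)² + (-2.40)² + (2.19)² = 79.0052.
Posterior: Inv-Gamma(3.82 + 8/2, 19.01 + 79.0052/2) = Inv-Gamma(7.82, 58.51260).
E[σ²|data] = β/(α−1) = 58.51260/6.82 = 8.5796.

8.5796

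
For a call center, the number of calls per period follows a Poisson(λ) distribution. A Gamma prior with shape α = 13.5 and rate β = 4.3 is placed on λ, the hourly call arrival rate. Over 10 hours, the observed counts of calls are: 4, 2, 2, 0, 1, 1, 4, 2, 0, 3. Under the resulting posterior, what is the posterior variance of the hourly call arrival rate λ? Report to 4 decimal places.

With a Gamma(shape α, rate β) prior, the Poisson likelihood is conjugate: the posterior is Gamma(α + ΣXᵢ, β + n).
Sum of counts S = 19 over n = 10 hours.
Posterior: Gamma(α+S, β+n) = Gamma(13.5+19, 4.3+10) = Gamma(32.5, 14.3).
Var = α/β² = 32.5/14.3² = 0.1589.

0.1589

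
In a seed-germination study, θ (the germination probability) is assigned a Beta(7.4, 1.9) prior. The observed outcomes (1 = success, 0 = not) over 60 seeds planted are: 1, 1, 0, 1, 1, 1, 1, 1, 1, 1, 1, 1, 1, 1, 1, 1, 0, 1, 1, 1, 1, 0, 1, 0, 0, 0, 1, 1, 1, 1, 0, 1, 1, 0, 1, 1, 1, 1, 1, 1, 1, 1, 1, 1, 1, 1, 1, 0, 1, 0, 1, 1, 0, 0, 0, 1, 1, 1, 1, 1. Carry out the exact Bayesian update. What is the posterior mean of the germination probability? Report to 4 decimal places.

0.7850

The Beta prior is conjugate to a Binomial/Bernoulli likelihood; the update adds successes to α and failures to β.
Posterior: Beta(α+k, β+n−k) = Beta(7.4+47, 1.9+13) = Beta(54.4, 14.9).
Posterior mean = α/(α+β) = 54.4/69.3 = 0.7850.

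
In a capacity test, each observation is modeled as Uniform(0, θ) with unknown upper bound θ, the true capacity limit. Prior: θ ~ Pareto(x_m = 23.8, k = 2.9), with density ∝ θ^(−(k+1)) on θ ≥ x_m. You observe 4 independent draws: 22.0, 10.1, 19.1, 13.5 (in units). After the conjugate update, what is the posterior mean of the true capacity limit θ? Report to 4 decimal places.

A Pareto(scale x_m, shape k) prior on the upper bound θ of Uniform(0, θ) is conjugate: posterior is Pareto(max(x_m, max xᵢ), k + n).
Sample maximum = 22.0; prior scale x_m = 23.8 → posterior scale = max = 23.8.
Posterior shape = 2.9 + 4 = 6.9.
E[θ|data] = k·x_m/(k−1) = 6.9·23.8/5.9 = 27.8339.

27.8339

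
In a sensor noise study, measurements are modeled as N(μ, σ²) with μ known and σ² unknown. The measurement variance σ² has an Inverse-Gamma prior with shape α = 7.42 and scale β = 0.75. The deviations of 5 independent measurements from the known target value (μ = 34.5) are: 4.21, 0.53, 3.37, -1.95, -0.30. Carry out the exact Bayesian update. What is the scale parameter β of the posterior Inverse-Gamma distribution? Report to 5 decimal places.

With known mean μ and an Inverse-Gamma(α, β) prior on σ², the Normal likelihood is conjugate: posterior is Inv-Gamma(α + n/2, β + Σ(xᵢ−μ)²/2).
Σ(xᵢ−μ)² = (4.21)² + (0.53)² + (3.37)² + (-1.95)² + (-0.30)² = 33.2544.
Posterior: Inv-Gamma(7.42 + 5/2, 0.75 + 33.2544/2) = Inv-Gamma(9.92, 17.37720).
Posterior β = 17.37720.

17.37720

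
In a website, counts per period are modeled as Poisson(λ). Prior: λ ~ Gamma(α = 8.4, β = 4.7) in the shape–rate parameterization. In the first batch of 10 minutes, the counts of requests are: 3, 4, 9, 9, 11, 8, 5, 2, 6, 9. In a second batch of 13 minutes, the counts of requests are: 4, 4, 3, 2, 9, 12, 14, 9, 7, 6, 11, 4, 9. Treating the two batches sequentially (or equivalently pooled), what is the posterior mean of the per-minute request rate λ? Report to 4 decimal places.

6.0794

With a Gamma(shape α, rate β) prior, the Poisson likelihood is conjugate: the posterior is Gamma(α + ΣXᵢ, β + n).
Batch 1: sum of counts S = 66 over n = 10 minutes.
After batch 1: Gamma(α+S, β+n) = Gamma(8.4+66, 4.7+10) = Gamma(74.4, 14.7).
Batch 2: sum of counts S = 94 over n = 13 minutes.
After batch 2: Gamma(α+S, β+n) = Gamma(74.4+94, 14.7+13) = Gamma(168.4, 27.7).
Posterior mean = α/β = 168.4/27.7 = 6.0794.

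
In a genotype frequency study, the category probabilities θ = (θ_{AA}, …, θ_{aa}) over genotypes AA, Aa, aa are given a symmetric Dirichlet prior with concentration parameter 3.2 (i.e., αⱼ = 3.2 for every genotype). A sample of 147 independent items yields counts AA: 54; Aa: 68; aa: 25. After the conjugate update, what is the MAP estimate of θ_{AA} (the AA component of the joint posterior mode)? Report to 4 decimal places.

The Dirichlet prior is conjugate to the Multinomial likelihood: each posterior αⱼ = prior αⱼ + observed count nⱼ.
Posterior concentration: (57.2, 71.2, 28.2), total = 156.6.
Joint mode component: (α_{AA}−1)/(Σα−K) = 56.2/153.6 = 0.3659.

0.3659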